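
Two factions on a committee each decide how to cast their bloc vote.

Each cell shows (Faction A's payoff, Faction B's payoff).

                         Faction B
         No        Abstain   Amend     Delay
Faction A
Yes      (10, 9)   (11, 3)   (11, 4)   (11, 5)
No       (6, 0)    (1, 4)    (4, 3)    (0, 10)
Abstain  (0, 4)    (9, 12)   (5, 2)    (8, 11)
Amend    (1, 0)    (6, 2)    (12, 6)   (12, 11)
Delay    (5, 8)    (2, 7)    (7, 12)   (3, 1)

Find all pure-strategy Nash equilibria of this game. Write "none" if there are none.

Faction A against No: payoffs 10, 6, 0, 1, 5 → best response Yes.
Faction A against Abstain: payoffs 11, 1, 9, 6, 2 → best response Yes.
Faction A against Amend: payoffs 11, 4, 5, 12, 7 → best response Amend.
Faction A against Delay: payoffs 11, 0, 8, 12, 3 → best response Amend.
Faction B against Yes: payoffs 9, 3, 4, 5 → best response No.
Faction B against No: payoffs 0, 4, 3, 10 → best response Delay.
Faction B against Abstain: payoffs 4, 12, 2, 11 → best response Abstain.
Faction B against Amend: payoffs 0, 2, 6, 11 → best response Delay.
Faction B against Delay: payoffs 8, 7, 12, 1 → best response Amend.
Mutual best responses: (Yes, No); (Amend, Delay).

The pure Nash equilibria are (Yes, No); (Amend, Delay).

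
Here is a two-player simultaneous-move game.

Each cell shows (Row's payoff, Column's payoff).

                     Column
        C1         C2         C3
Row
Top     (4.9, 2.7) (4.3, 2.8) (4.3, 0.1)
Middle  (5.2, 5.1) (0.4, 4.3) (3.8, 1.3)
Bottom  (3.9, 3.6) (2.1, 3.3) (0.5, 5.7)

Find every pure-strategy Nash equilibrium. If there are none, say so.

Row against C1: payoffs 4.9, 5.2, 3.9 → best response Middle.
Row against C2: payoffs 4.3, 0.4, 2.1 → best response Top.
Row against C3: payoffs 4.3, 3.8, 0.5 → best response Top.
Column against Top: payoffs 2.7, 2.8, 0.1 → best response C2.
Column against Middle: payoffs 5.1, 4.3, 1.3 → best response C1.
Column against Bottom: payoffs 3.6, 3.3, 5.7 → best response C3.
Mutual best responses: (Top, C2); (Middle, C1).

Pure-strategy Nash equilibria: (Top, C2), (Middle, C1)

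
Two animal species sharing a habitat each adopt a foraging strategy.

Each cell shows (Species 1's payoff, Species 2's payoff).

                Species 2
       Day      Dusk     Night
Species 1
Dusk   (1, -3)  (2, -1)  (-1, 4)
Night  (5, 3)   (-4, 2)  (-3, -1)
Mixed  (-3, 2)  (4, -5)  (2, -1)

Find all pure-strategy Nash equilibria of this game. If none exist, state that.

For each strategy profile, look for a profitable unilateral deviation.
(Dusk, Day): Species 1 can switch to Night (1 → 5). Not NE.
(Dusk, Dusk): Species 1 can switch to Mixed (2 → 4). Not NE.
(Dusk, Night): Species 1 can switch to Mixed (-1 → 2). Not NE.
(Night, Day): Species 1 gets 5, best alternative 1; Species 2 gets 3, best alternative 2. No profitable deviation — NE.
(Night, Dusk): Species 1 can switch to Dusk (-4 → 2). Not NE.
(Night, Night): Species 1 can switch to Dusk (-3 → -1). Not NE.
(Mixed, Day): Species 1 can switch to Dusk (-3 → 1). Not NE.
(Mixed, Dusk): Species 2 can switch to Day (-5 → 2). Not NE.
(Mixed, Night): Species 2 can switch to Day (-1 → 2). Not NE.

The unique pure-strategy Nash equilibrium is (Night, Day).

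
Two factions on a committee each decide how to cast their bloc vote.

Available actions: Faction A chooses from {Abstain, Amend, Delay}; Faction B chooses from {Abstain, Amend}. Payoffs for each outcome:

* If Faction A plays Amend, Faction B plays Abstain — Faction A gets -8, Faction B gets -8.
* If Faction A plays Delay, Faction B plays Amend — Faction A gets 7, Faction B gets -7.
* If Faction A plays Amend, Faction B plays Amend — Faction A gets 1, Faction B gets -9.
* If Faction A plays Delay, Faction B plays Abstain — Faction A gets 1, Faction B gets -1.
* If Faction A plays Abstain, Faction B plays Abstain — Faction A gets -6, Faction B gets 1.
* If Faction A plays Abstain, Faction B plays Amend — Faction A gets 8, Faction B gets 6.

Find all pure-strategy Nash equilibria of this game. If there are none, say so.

Faction A against Abstain: payoffs -6, -8, 1 → best response Delay.
Faction A against Amend: payoffs 8, 1, 7 → best response Abstain.
Faction B against Abstain: payoffs 1, 6 → best response Amend.
Faction B against Amend: payoffs -8, -9 → best response Abstain.
Faction B against Delay: payoffs -1, -7 → best response Abstain.
Mutual best responses: (Abstain, Amend); (Delay, Abstain).

(Abstain, Amend), (Delay, Abstain)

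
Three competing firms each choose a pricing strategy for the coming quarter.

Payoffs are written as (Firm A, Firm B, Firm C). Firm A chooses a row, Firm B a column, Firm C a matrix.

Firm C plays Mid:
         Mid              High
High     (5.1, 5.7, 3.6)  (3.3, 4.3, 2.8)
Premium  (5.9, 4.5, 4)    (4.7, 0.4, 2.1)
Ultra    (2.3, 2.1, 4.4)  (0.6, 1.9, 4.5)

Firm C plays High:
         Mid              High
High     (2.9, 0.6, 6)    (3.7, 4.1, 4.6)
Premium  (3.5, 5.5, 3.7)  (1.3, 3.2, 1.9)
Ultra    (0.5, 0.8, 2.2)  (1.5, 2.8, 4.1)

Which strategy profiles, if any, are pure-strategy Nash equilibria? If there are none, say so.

The pure Nash equilibria are (High, High, High); (Premium, Mid, Mid).

For each strategy profile, look for a profitable unilateral deviation.
(High, Mid, Mid): Firm A can switch to Premium (5.1 → 5.9). Not NE.
(High, Mid, High): Firm A can switch to Premium (2.9 → 3.5). Not NE.
(High, High, Mid): Firm A can switch to Premium (3.3 → 4.7). Not NE.
(High, High, High): Firm A gets 3.7, best alternative 1.5; Firm B gets 4.1, best alternative 0.6; Firm C gets 4.6, best alternative 2.8. No profitable deviation — NE.
(Premium, Mid, Mid): Firm A gets 5.9, best alternative 5.1; Firm B gets 4.5, best alternative 0.4; Firm C gets 4, best alternative 3.7. No profitable deviation — NE.
(Premium, Mid, High): Firm C can switch to Mid (3.7 → 4). Not NE.
(Premium, High, Mid): Firm B can switch to Mid (0.4 → 4.5). Not NE.
(Premium, High, High): Firm A can switch to High (1.3 → 3.7). Not NE.
(Ultra, Mid, Mid): Firm A can switch to High (2.3 → 5.1). Not NE.
(Ultra, Mid, High): Firm A can switch to High (0.5 → 2.9). Not NE.
(Ultra, High, Mid): Firm A can switch to High (0.6 → 3.3). Not NE.
(Ultra, High, High): Firm A can switch to High (1.5 → 3.7). Not NE.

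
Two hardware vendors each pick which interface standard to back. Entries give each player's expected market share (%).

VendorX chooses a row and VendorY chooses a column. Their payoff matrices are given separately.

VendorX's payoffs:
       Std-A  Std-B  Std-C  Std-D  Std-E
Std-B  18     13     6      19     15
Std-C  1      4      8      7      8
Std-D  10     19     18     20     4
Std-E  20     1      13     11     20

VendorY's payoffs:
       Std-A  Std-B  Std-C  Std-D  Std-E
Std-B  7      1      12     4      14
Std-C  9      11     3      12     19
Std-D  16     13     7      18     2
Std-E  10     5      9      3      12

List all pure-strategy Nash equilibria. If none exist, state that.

Mark each player's best response to every combination of opponents' strategies; a profile where every player is best-responding is a pure Nash equilibrium.
VendorX against Std-A: payoffs 18, 1, 10, 20 → best response Std-E.
VendorX against Std-B: payoffs 13, 4, 19, 1 → best response Std-D.
VendorX against Std-C: payoffs 6, 8, 18, 13 → best response Std-D.
VendorX against Std-D: payoffs 19, 7, 20, 11 → best response Std-D.
VendorX against Std-E: payoffs 15, 8, 4, 20 → best response Std-E.
VendorY against Std-B: payoffs 7, 1, 12, 4, 14 → best response Std-E.
VendorY against Std-C: payoffs 9, 11, 3, 12, 19 → best response Std-E.
VendorY against Std-D: payoffs 16, 13, 7, 18, 2 → best response Std-D.
VendorY against Std-E: payoffs 10, 5, 9, 3, 12 → best response Std-E.
Mutual best responses: (Std-D, Std-D); (Std-E, Std-E).

The pure Nash equilibria are (Std-D, Std-D), (Std-E, Std-E).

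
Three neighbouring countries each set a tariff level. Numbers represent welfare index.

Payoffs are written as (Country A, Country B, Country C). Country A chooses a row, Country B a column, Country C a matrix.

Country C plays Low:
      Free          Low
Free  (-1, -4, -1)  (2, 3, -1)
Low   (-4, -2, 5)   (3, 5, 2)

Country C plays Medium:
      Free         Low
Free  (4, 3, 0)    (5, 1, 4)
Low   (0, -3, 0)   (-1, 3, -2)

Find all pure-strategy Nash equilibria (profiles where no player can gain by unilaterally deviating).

Pure-strategy Nash equilibria: (Free, Free, Medium), (Low, Low, Low)

For each player, find the best response to each opponent profile; mutual best responses are the pure NE.
Country A against (Free, Low): payoffs -1, -4 → best response Free.
Country A against (Free, Medium): payoffs 4, 0 → best response Free.
Country A against (Low, Low): payoffs 2, 3 → best response Low.
Country A against (Low, Medium): payoffs 5, -1 → best response Free.
Country B against (Free, Low): payoffs -4, 3 → best response Low.
Country B against (Free, Medium): payoffs 3, 1 → best response Free.
Country B against (Low, Low): payoffs -2, 5 → best response Low.
Country B against (Low, Medium): payoffs -3, 3 → best response Low.
Country C against (Free, Free): payoffs -1, 0 → best response Medium.
Country C against (Free, Low): payoffs -1, 4 → best response Medium.
Country C against (Low, Free): payoffs 5, 0 → best response Low.
Country C against (Low, Low): payoffs 2, -2 → best response Low.
Mutual best responses: (Free, Free, Medium); (Low, Low, Low).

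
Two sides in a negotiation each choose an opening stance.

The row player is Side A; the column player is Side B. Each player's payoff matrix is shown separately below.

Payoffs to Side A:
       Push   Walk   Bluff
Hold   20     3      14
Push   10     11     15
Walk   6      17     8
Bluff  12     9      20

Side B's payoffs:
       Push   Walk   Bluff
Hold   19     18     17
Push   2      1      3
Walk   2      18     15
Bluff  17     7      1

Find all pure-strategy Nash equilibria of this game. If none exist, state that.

(Hold, Push): Side A gets 20, best alternative 12; Side B gets 19, best alternative 18. No profitable deviation — NE.
(Hold, Walk): Side A can switch to Push (3 → 11). Not NE.
(Hold, Bluff): Side A can switch to Push (14 → 15). Not NE.
(Push, Push): Side A can switch to Hold (10 → 20). Not NE.
(Push, Walk): Side A can switch to Walk (11 → 17). Not NE.
(Push, Bluff): Side A can switch to Bluff (15 → 20). Not NE.
(Walk, Push): Side A can switch to Hold (6 → 20). Not NE.
(Walk, Walk): Side A gets 17, best alternative 11; Side B gets 18, best alternative 15. No profitable deviation — NE.
(The remaining 4 profiles each have a profitable deviation by the same check.)

Pure-strategy Nash equilibria: (Hold, Push); (Walk, Walk)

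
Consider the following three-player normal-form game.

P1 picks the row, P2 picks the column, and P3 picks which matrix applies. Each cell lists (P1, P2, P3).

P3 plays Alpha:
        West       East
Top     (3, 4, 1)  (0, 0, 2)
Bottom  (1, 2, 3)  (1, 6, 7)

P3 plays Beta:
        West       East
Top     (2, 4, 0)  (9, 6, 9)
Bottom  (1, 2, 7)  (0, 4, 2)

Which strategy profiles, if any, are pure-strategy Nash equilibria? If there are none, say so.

(Top, West, Alpha): P1 gets 3, best alternative 1; P2 gets 4, best alternative 0; P3 gets 1, best alternative 0. No profitable deviation — NE.
(Top, West, Beta): P2 can switch to East (4 → 6). Not NE.
(Top, East, Alpha): P1 can switch to Bottom (0 → 1). Not NE.
(Top, East, Beta): P1 gets 9, best alternative 0; P2 gets 6, best alternative 4; P3 gets 9, best alternative 2. No profitable deviation — NE.
(Bottom, West, Alpha): P1 can switch to Top (1 → 3). Not NE.
(Bottom, West, Beta): P1 can switch to Top (1 → 2). Not NE.
(Bottom, East, Alpha): P1 gets 1, best alternative 0; P2 gets 6, best alternative 2; P3 gets 7, best alternative 2. No profitable deviation — NE.
(Bottom, East, Beta): P1 can switch to Top (0 → 9). Not NE.

The pure Nash equilibria are (Top, West, Alpha) and (Top, East, Beta) and (Bottom, East, Alpha).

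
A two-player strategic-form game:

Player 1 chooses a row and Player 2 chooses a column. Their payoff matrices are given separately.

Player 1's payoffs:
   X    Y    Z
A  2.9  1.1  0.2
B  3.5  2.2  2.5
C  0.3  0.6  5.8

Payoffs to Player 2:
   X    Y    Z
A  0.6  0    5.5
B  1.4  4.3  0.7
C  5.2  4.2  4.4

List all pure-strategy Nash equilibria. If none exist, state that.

Pure NE: (B, Y)

Player 1 against X: payoffs 2.9, 3.5, 0.3 → best response B.
Player 1 against Y: payoffs 1.1, 2.2, 0.6 → best response B.
Player 1 against Z: payoffs 0.2, 2.5, 5.8 → best response C.
Player 2 against A: payoffs 0.6, 0, 5.5 → best response Z.
Player 2 against B: payoffs 1.4, 4.3, 0.7 → best response Y.
Player 2 against C: payoffs 5.2, 4.2, 4.4 → best response X.
Mutual best responses: (B, Y).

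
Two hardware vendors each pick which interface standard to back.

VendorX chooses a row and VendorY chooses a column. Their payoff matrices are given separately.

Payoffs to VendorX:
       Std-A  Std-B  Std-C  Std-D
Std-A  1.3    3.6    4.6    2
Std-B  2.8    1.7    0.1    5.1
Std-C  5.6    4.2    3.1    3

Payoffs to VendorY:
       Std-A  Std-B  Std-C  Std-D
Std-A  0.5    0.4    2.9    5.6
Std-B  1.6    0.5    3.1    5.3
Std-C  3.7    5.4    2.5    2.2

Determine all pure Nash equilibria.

For each strategy profile, look for a profitable unilateral deviation.
(Std-A, Std-A): VendorX can switch to Std-B (1.3 → 2.8). Not NE.
(Std-A, Std-B): VendorX can switch to Std-C (3.6 → 4.2). Not NE.
(Std-A, Std-C): VendorY can switch to Std-D (2.9 → 5.6). Not NE.
(Std-A, Std-D): VendorX can switch to Std-B (2 → 5.1). Not NE.
(Std-B, Std-A): VendorX can switch to Std-C (2.8 → 5.6). Not NE.
(Std-B, Std-B): VendorX can switch to Std-A (1.7 → 3.6). Not NE.
(Std-B, Std-D): VendorX gets 5.1, best alternative 3; VendorY gets 5.3, best alternative 3.1. No profitable deviation — NE.
(Std-C, Std-B): VendorX gets 4.2, best alternative 3.6; VendorY gets 5.4, best alternative 3.7. No profitable deviation — NE.
(The remaining 4 profiles each have a profitable deviation by the same check.)

(Std-B, Std-D), (Std-C, Std-B)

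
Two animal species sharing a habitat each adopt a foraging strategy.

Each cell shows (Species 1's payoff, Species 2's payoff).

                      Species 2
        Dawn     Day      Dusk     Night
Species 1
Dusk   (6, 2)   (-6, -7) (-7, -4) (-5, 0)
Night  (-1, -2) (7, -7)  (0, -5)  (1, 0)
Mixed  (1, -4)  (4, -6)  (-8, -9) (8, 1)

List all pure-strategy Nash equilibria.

For each player, find the best response to each opponent profile; mutual best responses are the pure NE.
Species 1 against Dawn: payoffs 6, -1, 1 → best response Dusk.
Species 1 against Day: payoffs -6, 7, 4 → best response Night.
Species 1 against Dusk: payoffs -7, 0, -8 → best response Night.
Species 1 against Night: payoffs -5, 1, 8 → best response Mixed.
Species 2 against Dusk: payoffs 2, -7, -4, 0 → best response Dawn.
Species 2 against Night: payoffs -2, -7, -5, 0 → best response Night.
Species 2 against Mixed: payoffs -4, -6, -9, 1 → best response Night.
Mutual best responses: (Dusk, Dawn); (Mixed, Night).

Pure-strategy Nash equilibria: (Dusk, Dawn) and (Mixed, Night)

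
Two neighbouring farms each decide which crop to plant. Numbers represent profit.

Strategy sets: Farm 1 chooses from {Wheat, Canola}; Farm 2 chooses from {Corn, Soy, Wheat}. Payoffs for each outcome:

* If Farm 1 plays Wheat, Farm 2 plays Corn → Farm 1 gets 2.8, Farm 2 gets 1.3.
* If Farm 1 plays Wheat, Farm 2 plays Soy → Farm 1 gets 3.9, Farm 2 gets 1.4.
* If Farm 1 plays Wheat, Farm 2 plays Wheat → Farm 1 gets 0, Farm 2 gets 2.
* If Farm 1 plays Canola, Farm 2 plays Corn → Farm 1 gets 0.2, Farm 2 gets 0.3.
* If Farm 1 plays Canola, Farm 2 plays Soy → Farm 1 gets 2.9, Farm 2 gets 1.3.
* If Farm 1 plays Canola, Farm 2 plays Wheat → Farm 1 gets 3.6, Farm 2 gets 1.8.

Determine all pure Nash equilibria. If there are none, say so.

(Canola, Wheat)

(Wheat, Corn): Farm 2 can switch to Soy (1.3 → 1.4). Not NE.
(Wheat, Soy): Farm 2 can switch to Wheat (1.4 → 2). Not NE.
(Wheat, Wheat): Farm 1 can switch to Canola (0 → 3.6). Not NE.
(Canola, Corn): Farm 1 can switch to Wheat (0.2 → 2.8). Not NE.
(Canola, Soy): Farm 1 can switch to Wheat (2.9 → 3.9). Not NE.
(Canola, Wheat): Farm 1 gets 3.6, best alternative 0; Farm 2 gets 1.8, best alternative 1.3. No profitable deviation — NE.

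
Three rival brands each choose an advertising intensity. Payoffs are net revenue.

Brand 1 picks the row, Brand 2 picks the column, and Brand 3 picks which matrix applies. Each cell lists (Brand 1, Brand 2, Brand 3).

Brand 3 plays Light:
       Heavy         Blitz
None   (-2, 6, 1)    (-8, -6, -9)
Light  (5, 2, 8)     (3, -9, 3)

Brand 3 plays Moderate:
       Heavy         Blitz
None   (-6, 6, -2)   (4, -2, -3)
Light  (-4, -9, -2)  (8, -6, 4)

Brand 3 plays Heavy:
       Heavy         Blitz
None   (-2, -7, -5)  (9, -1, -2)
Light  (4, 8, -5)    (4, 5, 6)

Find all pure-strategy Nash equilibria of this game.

(None, Blitz, Heavy); (Light, Heavy, Light)

Brand 1 against (Heavy, Light): payoffs -2, 5 → best response Light.
Brand 1 against (Heavy, Moderate): payoffs -6, -4 → best response Light.
Brand 1 against (Heavy, Heavy): payoffs -2, 4 → best response Light.
Brand 1 against (Blitz, Light): payoffs -8, 3 → best response Light.
Brand 1 against (Blitz, Moderate): payoffs 4, 8 → best response Light.
Brand 1 against (Blitz, Heavy): payoffs 9, 4 → best response None.
Brand 2 against (None, Light): payoffs 6, -6 → best response Heavy.
Brand 2 against (None, Moderate): payoffs 6, -2 → best response Heavy.
Brand 2 against (None, Heavy): payoffs -7, -1 → best response Blitz.
Brand 2 against (Light, Light): payoffs 2, -9 → best response Heavy.
Brand 2 against (Light, Moderate): payoffs -9, -6 → best response Blitz.
Brand 2 against (Light, Heavy): payoffs 8, 5 → best response Heavy.
Brand 3 against (None, Heavy): payoffs 1, -2, -5 → best response Light.
Brand 3 against (None, Blitz): payoffs -9, -3, -2 → best response Heavy.
Brand 3 against (Light, Heavy): payoffs 8, -2, -5 → best response Light.
Brand 3 against (Light, Blitz): payoffs 3, 4, 6 → best response Heavy.
Mutual best responses: (None, Blitz, Heavy); (Light, Heavy, Light).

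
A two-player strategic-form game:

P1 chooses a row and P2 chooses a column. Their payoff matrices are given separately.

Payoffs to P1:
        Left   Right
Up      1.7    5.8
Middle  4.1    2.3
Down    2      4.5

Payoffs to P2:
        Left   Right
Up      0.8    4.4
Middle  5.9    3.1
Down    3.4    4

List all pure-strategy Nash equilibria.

(Up, Right) and (Middle, Left)

P1 against Left: payoffs 1.7, 4.1, 2 → best response Middle.
P1 against Right: payoffs 5.8, 2.3, 4.5 → best response Up.
P2 against Up: payoffs 0.8, 4.4 → best response Right.
P2 against Middle: payoffs 5.9, 3.1 → best response Left.
P2 against Down: payoffs 3.4, 4 → best response Right.
Mutual best responses: (Up, Right); (Middle, Left).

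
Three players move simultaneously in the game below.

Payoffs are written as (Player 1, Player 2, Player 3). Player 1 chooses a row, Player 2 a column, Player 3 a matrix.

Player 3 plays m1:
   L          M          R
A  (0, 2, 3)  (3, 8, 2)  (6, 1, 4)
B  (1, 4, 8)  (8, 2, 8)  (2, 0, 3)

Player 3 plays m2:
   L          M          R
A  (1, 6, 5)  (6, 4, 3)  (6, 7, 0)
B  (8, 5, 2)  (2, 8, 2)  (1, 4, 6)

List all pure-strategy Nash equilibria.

(B, L, m1)

For each strategy profile, look for a profitable unilateral deviation.
(A, L, m1): Player 1 can switch to B (0 → 1). Not NE.
(A, L, m2): Player 1 can switch to B (1 → 8). Not NE.
(A, M, m1): Player 1 can switch to B (3 → 8). Not NE.
(A, M, m2): Player 2 can switch to L (4 → 6). Not NE.
(A, R, m1): Player 2 can switch to L (1 → 2). Not NE.
(A, R, m2): Player 3 can switch to m1 (0 → 4). Not NE.
(B, L, m1): Player 1 gets 1, best alternative 0; Player 2 gets 4, best alternative 2; Player 3 gets 8, best alternative 2. No profitable deviation — NE.
(The remaining 5 profiles each have a profitable deviation by the same check.)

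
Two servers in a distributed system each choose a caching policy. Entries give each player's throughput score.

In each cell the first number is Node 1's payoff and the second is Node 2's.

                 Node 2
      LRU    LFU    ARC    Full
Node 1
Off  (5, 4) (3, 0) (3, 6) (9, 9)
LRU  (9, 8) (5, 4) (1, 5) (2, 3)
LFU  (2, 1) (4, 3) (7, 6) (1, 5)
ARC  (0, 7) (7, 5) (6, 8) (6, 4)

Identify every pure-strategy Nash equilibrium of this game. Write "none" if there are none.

(Off, LRU): Node 1 can switch to LRU (5 → 9). Not NE.
(Off, LFU): Node 1 can switch to LRU (3 → 5). Not NE.
(Off, ARC): Node 1 can switch to LFU (3 → 7). Not NE.
(Off, Full): Node 1 gets 9, best alternative 6; Node 2 gets 9, best alternative 6. No profitable deviation — NE.
(LRU, LRU): Node 1 gets 9, best alternative 5; Node 2 gets 8, best alternative 5. No profitable deviation — NE.
(LRU, LFU): Node 1 can switch to ARC (5 → 7). Not NE.
(LRU, ARC): Node 1 can switch to Off (1 → 3). Not NE.
(LRU, Full): Node 1 can switch to Off (2 → 9). Not NE.
(LFU, ARC): Node 1 gets 7, best alternative 6; Node 2 gets 6, best alternative 5. No profitable deviation — NE.
(The remaining 7 profiles each have a profitable deviation by the same check.)

The pure Nash equilibria are (Off, Full) and (LRU, LRU) and (LFU, ARC).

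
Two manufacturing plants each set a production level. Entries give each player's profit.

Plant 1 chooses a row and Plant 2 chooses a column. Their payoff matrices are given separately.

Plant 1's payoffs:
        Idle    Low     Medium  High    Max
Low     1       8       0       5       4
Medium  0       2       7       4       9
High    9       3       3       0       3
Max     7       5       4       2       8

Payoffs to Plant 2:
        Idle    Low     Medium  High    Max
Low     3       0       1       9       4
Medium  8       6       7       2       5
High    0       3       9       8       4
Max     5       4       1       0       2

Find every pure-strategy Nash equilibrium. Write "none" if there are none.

Plant 1 against Idle: payoffs 1, 0, 9, 7 → best response High.
Plant 1 against Low: payoffs 8, 2, 3, 5 → best response Low.
Plant 1 against Medium: payoffs 0, 7, 3, 4 → best response Medium.
Plant 1 against High: payoffs 5, 4, 0, 2 → best response Low.
Plant 1 against Max: payoffs 4, 9, 3, 8 → best response Medium.
Plant 2 against Low: payoffs 3, 0, 1, 9, 4 → best response High.
Plant 2 against Medium: payoffs 8, 6, 7, 2, 5 → best response Idle.
Plant 2 against High: payoffs 0, 3, 9, 8, 4 → best response Medium.
Plant 2 against Max: payoffs 5, 4, 1, 0, 2 → best response Idle.
Mutual best responses: (Low, High).

(Low, High)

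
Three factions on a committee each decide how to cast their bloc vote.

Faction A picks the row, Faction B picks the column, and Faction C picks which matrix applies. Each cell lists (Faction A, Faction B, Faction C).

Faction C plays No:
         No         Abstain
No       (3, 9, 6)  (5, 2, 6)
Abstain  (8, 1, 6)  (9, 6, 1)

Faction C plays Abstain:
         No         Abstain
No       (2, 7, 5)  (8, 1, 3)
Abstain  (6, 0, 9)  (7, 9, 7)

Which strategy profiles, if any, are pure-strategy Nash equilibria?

This game has no pure Nash equilibrium.

Faction A against (No, No): payoffs 3, 8 → best response Abstain.
Faction A against (No, Abstain): payoffs 2, 6 → best response Abstain.
Faction A against (Abstain, No): payoffs 5, 9 → best response Abstain.
Faction A against (Abstain, Abstain): payoffs 8, 7 → best response No.
Faction B against (No, No): payoffs 9, 2 → best response No.
Faction B against (No, Abstain): payoffs 7, 1 → best response No.
Faction B against (Abstain, No): payoffs 1, 6 → best response Abstain.
Faction B against (Abstain, Abstain): payoffs 0, 9 → best response Abstain.
Faction C against (No, No): payoffs 6, 5 → best response No.
Faction C against (No, Abstain): payoffs 6, 3 → best response No.
Faction C against (Abstain, No): payoffs 6, 9 → best response Abstain.
Faction C against (Abstain, Abstain): payoffs 1, 7 → best response Abstain.
No profile is a mutual best response for all players.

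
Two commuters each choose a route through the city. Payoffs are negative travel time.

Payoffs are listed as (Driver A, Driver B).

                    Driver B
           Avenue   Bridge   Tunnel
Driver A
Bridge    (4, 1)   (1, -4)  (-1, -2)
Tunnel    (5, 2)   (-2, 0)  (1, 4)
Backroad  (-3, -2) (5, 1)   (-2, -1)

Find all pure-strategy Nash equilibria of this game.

Mark each player's best response to every combination of opponents' strategies; a profile where every player is best-responding is a pure Nash equilibrium.
Driver A against Avenue: payoffs 4, 5, -3 → best response Tunnel.
Driver A against Bridge: payoffs 1, -2, 5 → best response Backroad.
Driver A against Tunnel: payoffs -1, 1, -2 → best response Tunnel.
Driver B against Bridge: payoffs 1, -4, -2 → best response Avenue.
Driver B against Tunnel: payoffs 2, 0, 4 → best response Tunnel.
Driver B against Backroad: payoffs -2, 1, -1 → best response Bridge.
Mutual best responses: (Tunnel, Tunnel); (Backroad, Bridge).

The pure Nash equilibria are (Tunnel, Tunnel); (Backroad, Bridge).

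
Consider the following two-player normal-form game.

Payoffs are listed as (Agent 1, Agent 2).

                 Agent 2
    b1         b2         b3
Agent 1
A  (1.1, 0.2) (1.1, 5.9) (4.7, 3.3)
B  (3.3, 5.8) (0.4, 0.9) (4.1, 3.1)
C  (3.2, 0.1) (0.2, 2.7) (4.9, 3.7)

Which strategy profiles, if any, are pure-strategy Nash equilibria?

(A, b1): Agent 1 can switch to B (1.1 → 3.3). Not NE.
(A, b2): Agent 1 gets 1.1, best alternative 0.4; Agent 2 gets 5.9, best alternative 3.3. No profitable deviation — NE.
(A, b3): Agent 1 can switch to C (4.7 → 4.9). Not NE.
(B, b1): Agent 1 gets 3.3, best alternative 3.2; Agent 2 gets 5.8, best alternative 3.1. No profitable deviation — NE.
(B, b2): Agent 1 can switch to A (0.4 → 1.1). Not NE.
(B, b3): Agent 1 can switch to A (4.1 → 4.7). Not NE.
(C, b1): Agent 1 can switch to B (3.2 → 3.3). Not NE.
(C, b2): Agent 1 can switch to A (0.2 → 1.1). Not NE.
(C, b3): Agent 1 gets 4.9, best alternative 4.7; Agent 2 gets 3.7, best alternative 2.7. No profitable deviation — NE.

(A, b2) and (B, b1) and (C, b3)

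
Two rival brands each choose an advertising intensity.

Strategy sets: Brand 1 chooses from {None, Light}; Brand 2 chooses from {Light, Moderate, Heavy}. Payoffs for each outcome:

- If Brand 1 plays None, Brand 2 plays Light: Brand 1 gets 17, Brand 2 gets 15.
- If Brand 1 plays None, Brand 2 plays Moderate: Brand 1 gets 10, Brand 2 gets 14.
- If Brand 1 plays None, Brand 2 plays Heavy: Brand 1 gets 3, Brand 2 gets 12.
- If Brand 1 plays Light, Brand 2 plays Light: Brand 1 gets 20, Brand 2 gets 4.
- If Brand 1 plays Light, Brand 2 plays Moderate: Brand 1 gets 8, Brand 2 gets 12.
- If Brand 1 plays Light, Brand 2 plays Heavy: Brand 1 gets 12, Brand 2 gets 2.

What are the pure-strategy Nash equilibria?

Brand 1 against Light: payoffs 17, 20 → best response Light.
Brand 1 against Moderate: payoffs 10, 8 → best response None.
Brand 1 against Heavy: payoffs 3, 12 → best response Light.
Brand 2 against None: payoffs 15, 14, 12 → best response Light.
Brand 2 against Light: payoffs 4, 12, 2 → best response Moderate.
No profile is a mutual best response for all players.

This game has no pure Nash equilibrium.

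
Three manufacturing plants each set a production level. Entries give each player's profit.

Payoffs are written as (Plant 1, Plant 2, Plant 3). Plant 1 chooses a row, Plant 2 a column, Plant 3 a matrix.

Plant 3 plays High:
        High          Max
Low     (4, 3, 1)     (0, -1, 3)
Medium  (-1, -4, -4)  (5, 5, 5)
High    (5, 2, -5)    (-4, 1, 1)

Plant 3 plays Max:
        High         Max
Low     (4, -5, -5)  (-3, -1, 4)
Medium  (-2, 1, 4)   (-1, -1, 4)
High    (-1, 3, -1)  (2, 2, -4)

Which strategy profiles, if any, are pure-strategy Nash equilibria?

(Medium, Max, High)

(Low, High, High): Plant 1 can switch to High (4 → 5). Not NE.
(Low, High, Max): Plant 2 can switch to Max (-5 → -1). Not NE.
(Low, Max, High): Plant 1 can switch to Medium (0 → 5). Not NE.
(Low, Max, Max): Plant 1 can switch to Medium (-3 → -1). Not NE.
(Medium, High, High): Plant 1 can switch to Low (-1 → 4). Not NE.
(Medium, High, Max): Plant 1 can switch to Low (-2 → 4). Not NE.
(Medium, Max, High): Plant 1 gets 5, best alternative 0; Plant 2 gets 5, best alternative -4; Plant 3 gets 5, best alternative 4. No profitable deviation — NE.
(Medium, Max, Max): Plant 1 can switch to High (-1 → 2). Not NE.
(High, High, High): Plant 3 can switch to Max (-5 → -1). Not NE.
(The remaining 3 profiles each have a profitable deviation by the same check.)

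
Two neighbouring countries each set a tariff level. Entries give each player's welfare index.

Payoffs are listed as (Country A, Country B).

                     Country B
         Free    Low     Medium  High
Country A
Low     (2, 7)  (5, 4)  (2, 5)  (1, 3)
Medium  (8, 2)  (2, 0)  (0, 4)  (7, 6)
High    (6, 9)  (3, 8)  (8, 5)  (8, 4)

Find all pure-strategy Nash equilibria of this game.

none

Country A against Free: payoffs 2, 8, 6 → best response Medium.
Country A against Low: payoffs 5, 2, 3 → best response Low.
Country A against Medium: payoffs 2, 0, 8 → best response High.
Country A against High: payoffs 1, 7, 8 → best response High.
Country B against Low: payoffs 7, 4, 5, 3 → best response Free.
Country B against Medium: payoffs 2, 0, 4, 6 → best response High.
Country B against High: payoffs 9, 8, 5, 4 → best response Free.
No profile is a mutual best response for all players.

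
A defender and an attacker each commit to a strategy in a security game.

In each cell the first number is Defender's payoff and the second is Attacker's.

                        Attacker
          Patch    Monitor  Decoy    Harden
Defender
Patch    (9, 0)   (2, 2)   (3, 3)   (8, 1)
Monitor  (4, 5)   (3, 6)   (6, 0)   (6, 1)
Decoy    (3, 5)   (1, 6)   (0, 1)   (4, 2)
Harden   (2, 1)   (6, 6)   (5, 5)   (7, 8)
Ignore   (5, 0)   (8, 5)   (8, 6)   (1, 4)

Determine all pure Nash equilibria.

Pure NE: (Ignore, Decoy)

Defender against Patch: payoffs 9, 4, 3, 2, 5 → best response Patch.
Defender against Monitor: payoffs 2, 3, 1, 6, 8 → best response Ignore.
Defender against Decoy: payoffs 3, 6, 0, 5, 8 → best response Ignore.
Defender against Harden: payoffs 8, 6, 4, 7, 1 → best response Patch.
Attacker against Patch: payoffs 0, 2, 3, 1 → best response Decoy.
Attacker against Monitor: payoffs 5, 6, 0, 1 → best response Monitor.
Attacker against Decoy: payoffs 5, 6, 1, 2 → best response Monitor.
Attacker against Harden: payoffs 1, 6, 5, 8 → best response Harden.
Attacker against Ignore: payoffs 0, 5, 6, 4 → best response Decoy.
Mutual best responses: (Ignore, Decoy).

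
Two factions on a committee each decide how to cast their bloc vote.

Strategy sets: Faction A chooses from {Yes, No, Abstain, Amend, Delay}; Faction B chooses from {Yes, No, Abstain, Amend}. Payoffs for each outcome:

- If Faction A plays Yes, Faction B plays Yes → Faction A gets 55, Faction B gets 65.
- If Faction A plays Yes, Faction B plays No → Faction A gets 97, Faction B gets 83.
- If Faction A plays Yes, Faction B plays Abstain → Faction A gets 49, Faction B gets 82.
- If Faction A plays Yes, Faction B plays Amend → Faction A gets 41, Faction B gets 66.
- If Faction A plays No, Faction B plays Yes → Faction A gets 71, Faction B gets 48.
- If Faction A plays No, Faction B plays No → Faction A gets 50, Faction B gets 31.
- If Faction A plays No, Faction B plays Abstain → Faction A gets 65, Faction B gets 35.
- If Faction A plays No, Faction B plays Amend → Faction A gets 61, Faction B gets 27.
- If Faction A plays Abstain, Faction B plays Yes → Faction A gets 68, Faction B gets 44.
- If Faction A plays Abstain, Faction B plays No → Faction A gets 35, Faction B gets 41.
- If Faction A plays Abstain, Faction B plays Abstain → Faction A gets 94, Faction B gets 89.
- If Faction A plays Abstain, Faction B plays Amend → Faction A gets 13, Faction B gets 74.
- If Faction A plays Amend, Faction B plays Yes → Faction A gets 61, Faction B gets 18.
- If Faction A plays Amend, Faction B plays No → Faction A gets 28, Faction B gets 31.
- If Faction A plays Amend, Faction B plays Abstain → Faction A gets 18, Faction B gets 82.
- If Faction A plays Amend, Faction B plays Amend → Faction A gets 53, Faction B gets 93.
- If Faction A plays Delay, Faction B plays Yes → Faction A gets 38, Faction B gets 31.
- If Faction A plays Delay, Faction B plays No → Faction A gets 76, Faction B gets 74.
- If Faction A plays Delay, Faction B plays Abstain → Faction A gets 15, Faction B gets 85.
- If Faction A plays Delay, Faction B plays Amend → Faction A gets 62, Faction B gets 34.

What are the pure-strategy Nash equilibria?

The pure Nash equilibria are (Yes, No) and (No, Yes) and (Abstain, Abstain).

(Yes, Yes): Faction A can switch to No (55 → 71). Not NE.
(Yes, No): Faction A gets 97, best alternative 76; Faction B gets 83, best alternative 82. No profitable deviation — NE.
(Yes, Abstain): Faction A can switch to No (49 → 65). Not NE.
(Yes, Amend): Faction A can switch to No (41 → 61). Not NE.
(No, Yes): Faction A gets 71, best alternative 68; Faction B gets 48, best alternative 35. No profitable deviation — NE.
(No, No): Faction A can switch to Yes (50 → 97). Not NE.
(No, Abstain): Faction A can switch to Abstain (65 → 94). Not NE.
(No, Amend): Faction A can switch to Delay (61 → 62). Not NE.
(Abstain, Yes): Faction A can switch to No (68 → 71). Not NE.
(Abstain, No): Faction A can switch to Yes (35 → 97). Not NE.
(Abstain, Abstain): Faction A gets 94, best alternative 65; Faction B gets 89, best alternative 74. No profitable deviation — NE.
(The remaining 9 profiles each have a profitable deviation by the same check.)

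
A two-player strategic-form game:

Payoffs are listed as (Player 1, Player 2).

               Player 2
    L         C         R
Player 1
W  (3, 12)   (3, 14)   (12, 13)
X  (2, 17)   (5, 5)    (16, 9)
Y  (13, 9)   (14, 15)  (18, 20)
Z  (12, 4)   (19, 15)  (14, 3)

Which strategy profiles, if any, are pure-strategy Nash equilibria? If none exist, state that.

The pure Nash equilibria are (Y, R); (Z, C).

Player 1 against L: payoffs 3, 2, 13, 12 → best response Y.
Player 1 against C: payoffs 3, 5, 14, 19 → best response Z.
Player 1 against R: payoffs 12, 16, 18, 14 → best response Y.
Player 2 against W: payoffs 12, 14, 13 → best response C.
Player 2 against X: payoffs 17, 5, 9 → best response L.
Player 2 against Y: payoffs 9, 15, 20 → best response R.
Player 2 against Z: payoffs 4, 15, 3 → best response C.
Mutual best responses: (Y, R); (Z, C).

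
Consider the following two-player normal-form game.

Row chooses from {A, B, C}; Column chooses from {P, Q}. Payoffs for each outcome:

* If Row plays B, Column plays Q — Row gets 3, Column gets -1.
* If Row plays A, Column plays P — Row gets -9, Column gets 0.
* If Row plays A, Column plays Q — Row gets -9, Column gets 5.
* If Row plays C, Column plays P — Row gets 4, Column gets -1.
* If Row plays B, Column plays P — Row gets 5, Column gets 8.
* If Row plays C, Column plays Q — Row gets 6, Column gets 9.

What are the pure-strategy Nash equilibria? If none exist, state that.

The pure Nash equilibria are (B, P); (C, Q).

Row against P: payoffs -9, 5, 4 → best response B.
Row against Q: payoffs -9, 3, 6 → best response C.
Column against A: payoffs 0, 5 → best response Q.
Column against B: payoffs 8, -1 → best response P.
Column against C: payoffs -1, 9 → best response Q.
Mutual best responses: (B, P); (C, Q).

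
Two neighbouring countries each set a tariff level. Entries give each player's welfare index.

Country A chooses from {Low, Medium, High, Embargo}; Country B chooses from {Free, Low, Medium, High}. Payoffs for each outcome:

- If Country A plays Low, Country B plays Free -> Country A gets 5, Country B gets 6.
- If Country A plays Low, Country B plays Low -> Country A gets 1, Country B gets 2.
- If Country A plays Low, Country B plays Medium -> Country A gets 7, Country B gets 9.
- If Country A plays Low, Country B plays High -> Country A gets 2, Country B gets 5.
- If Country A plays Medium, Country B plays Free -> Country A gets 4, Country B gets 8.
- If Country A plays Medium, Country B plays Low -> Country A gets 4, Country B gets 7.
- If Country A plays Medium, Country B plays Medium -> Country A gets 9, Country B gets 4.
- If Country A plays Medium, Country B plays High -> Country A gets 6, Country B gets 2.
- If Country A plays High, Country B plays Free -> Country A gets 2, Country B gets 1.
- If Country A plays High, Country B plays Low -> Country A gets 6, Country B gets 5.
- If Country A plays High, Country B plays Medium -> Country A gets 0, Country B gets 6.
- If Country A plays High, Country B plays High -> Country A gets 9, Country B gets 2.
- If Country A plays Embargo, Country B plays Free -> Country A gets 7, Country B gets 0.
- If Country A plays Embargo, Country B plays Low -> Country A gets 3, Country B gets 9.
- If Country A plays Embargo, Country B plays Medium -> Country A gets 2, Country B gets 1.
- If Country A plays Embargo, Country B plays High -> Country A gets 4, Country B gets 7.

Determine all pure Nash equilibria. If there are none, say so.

There is no pure-strategy Nash equilibrium.

Country A against Free: payoffs 5, 4, 2, 7 → best response Embargo.
Country A against Low: payoffs 1, 4, 6, 3 → best response High.
Country A against Medium: payoffs 7, 9, 0, 2 → best response Medium.
Country A against High: payoffs 2, 6, 9, 4 → best response High.
Country B against Low: payoffs 6, 2, 9, 5 → best response Medium.
Country B against Medium: payoffs 8, 7, 4, 2 → best response Free.
Country B against High: payoffs 1, 5, 6, 2 → best response Medium.
Country B against Embargo: payoffs 0, 9, 1, 7 → best response Low.
No profile is a mutual best response for all players.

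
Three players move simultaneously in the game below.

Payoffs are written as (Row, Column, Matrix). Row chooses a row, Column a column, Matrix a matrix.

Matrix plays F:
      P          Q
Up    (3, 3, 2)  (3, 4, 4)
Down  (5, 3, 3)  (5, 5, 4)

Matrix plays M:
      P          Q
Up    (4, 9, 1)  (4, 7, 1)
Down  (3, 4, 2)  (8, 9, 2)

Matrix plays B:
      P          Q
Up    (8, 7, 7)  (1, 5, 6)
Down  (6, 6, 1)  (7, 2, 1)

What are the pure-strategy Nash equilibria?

Row against (P, F): payoffs 3, 5 → best response Down.
Row against (P, M): payoffs 4, 3 → best response Up.
Row against (P, B): payoffs 8, 6 → best response Up.
Row against (Q, F): payoffs 3, 5 → best response Down.
Row against (Q, M): payoffs 4, 8 → best response Down.
Row against (Q, B): payoffs 1, 7 → best response Down.
Column against (Up, F): payoffs 3, 4 → best response Q.
Column against (Up, M): payoffs 9, 7 → best response P.
Column against (Up, B): payoffs 7, 5 → best response P.
Column against (Down, F): payoffs 3, 5 → best response Q.
Column against (Down, M): payoffs 4, 9 → best response Q.
Column against (Down, B): payoffs 6, 2 → best response P.
Matrix against (Up, P): payoffs 2, 1, 7 → best response B.
Matrix against (Up, Q): payoffs 4, 1, 6 → best response B.
Matrix against (Down, P): payoffs 3, 2, 1 → best response F.
Matrix against (Down, Q): payoffs 4, 2, 1 → best response F.
Mutual best responses: (Up, P, B); (Down, Q, F).

(Up, P, B); (Down, Q, F)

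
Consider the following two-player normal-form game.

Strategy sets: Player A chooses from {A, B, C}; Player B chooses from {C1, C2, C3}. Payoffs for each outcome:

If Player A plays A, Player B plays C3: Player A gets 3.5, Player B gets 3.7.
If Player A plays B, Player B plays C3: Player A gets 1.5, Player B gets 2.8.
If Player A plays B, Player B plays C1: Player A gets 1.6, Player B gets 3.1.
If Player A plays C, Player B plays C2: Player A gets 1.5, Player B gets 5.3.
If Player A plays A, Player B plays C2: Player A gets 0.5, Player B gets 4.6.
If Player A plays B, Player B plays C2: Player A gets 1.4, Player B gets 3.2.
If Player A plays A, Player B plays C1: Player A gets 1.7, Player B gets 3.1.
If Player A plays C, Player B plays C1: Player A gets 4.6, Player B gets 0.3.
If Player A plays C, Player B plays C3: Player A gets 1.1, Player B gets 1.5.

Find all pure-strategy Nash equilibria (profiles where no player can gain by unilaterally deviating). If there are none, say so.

Player A against C1: payoffs 1.7, 1.6, 4.6 → best response C.
Player A against C2: payoffs 0.5, 1.4, 1.5 → best response C.
Player A against C3: payoffs 3.5, 1.5, 1.1 → best response A.
Player B against A: payoffs 3.1, 4.6, 3.7 → best response C2.
Player B against B: payoffs 3.1, 3.2, 2.8 → best response C2.
Player B against C: payoffs 0.3, 5.3, 1.5 → best response C2.
Mutual best responses: (C, C2).

(C, C2)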